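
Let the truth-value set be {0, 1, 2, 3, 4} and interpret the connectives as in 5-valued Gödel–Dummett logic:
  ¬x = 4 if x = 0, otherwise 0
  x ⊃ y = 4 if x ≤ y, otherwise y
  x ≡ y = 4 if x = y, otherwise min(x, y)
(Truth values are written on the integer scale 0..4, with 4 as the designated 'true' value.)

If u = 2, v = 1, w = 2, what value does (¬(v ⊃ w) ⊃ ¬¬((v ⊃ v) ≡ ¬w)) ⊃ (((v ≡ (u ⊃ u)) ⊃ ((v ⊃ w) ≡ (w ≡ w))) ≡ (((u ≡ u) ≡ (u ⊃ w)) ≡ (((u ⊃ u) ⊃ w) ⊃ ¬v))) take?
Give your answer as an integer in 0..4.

0

v ⊃ w = 1 ⊃ 2 = 4
¬(v ⊃ w) = ¬4 = 0
v ⊃ v = 1 ⊃ 1 = 4
¬w = ¬2 = 0
(v ⊃ v) ≡ ¬w = 4 ≡ 0 = 0
¬((v ⊃ v) ≡ ¬w) = ¬0 = 4
¬¬((v ⊃ v) ≡ ¬w) = ¬4 = 0
¬(v ⊃ w) ⊃ ¬¬((v ⊃ v) ≡ ¬w) = 0 ⊃ 0 = 4
u ⊃ u = 2 ⊃ 2 = 4
v ≡ (u ⊃ u) = 1 ≡ 4 = 1
v ⊃ w = 1 ⊃ 2 = 4
w ≡ w = 2 ≡ 2 = 4
(v ⊃ w) ≡ (w ≡ w) = 4 ≡ 4 = 4
(v ≡ (u ⊃ u)) ⊃ ((v ⊃ w) ≡ (w ≡ w)) = 1 ⊃ 4 = 4
u ≡ u = 2 ≡ 2 = 4
u ⊃ w = 2 ⊃ 2 = 4
(u ≡ u) ≡ (u ⊃ w) = 4 ≡ 4 = 4
u ⊃ u = 2 ⊃ 2 = 4
(u ⊃ u) ⊃ w = 4 ⊃ 2 = 2
¬v = ¬1 = 0
((u ⊃ u) ⊃ w) ⊃ ¬v = 2 ⊃ 0 = 0
((u ≡ u) ≡ (u ⊃ w)) ≡ (((u ⊃ u) ⊃ w) ⊃ ¬v) = 4 ≡ 0 = 0
((v ≡ (u ⊃ u)) ⊃ ((v ⊃ w) ≡ (w ≡ w))) ≡ (((u ≡ u) ≡ (u ⊃ w)) ≡ (((u ⊃ u) ⊃ w) ⊃ ¬v)) = 4 ≡ 0 = 0
(¬(v ⊃ w) ⊃ ¬¬((v ⊃ v) ≡ ¬w)) ⊃ (((v ≡ (u ⊃ u)) ⊃ ((v ⊃ w) ≡ (w ≡ w))) ≡ (((u ≡ u) ≡ (u ⊃ w)) ≡ (((u ⊃ u) ⊃ w) ⊃ ¬v))) = 4 ⊃ 0 = 0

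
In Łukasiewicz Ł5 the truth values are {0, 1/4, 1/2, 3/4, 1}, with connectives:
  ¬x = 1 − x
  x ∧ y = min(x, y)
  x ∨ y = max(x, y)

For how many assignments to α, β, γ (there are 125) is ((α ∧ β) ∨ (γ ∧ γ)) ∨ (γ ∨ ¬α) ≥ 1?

49

value 1: 49 assignments (counts)
value 3/4: 43 assignments
value 1/2: 25 assignments
value 1/4: 7 assignments
value 0: 1 assignment
So 49 of the 125 assignments meet the threshold.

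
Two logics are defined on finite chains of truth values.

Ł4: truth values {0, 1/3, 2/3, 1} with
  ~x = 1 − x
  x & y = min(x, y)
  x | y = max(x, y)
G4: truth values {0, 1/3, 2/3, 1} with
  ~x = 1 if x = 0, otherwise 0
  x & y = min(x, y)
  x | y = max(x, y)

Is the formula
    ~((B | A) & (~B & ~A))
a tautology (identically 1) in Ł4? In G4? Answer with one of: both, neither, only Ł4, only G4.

only G4

In Ł4: at A = 0, B = 1/3 the value is 2/3 — not a tautology.
In G4: every assignment gives 1 — tautology.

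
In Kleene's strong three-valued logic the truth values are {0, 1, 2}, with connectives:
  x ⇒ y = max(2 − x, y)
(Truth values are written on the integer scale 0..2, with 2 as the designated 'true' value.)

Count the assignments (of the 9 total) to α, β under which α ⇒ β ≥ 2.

α = 0, β = 0 ↦ 2  ≥
α = 0, β = 1 ↦ 2  ≥
α = 0, β = 2 ↦ 2  ≥
α = 1, β = 0 ↦ 1  <
α = 1, β = 1 ↦ 1  <
α = 1, β = 2 ↦ 2  ≥
α = 2, β = 0 ↦ 0  <
α = 2, β = 1 ↦ 1  <
α = 2, β = 2 ↦ 2  ≥
So 5 of the 9 assignments meet the threshold.

5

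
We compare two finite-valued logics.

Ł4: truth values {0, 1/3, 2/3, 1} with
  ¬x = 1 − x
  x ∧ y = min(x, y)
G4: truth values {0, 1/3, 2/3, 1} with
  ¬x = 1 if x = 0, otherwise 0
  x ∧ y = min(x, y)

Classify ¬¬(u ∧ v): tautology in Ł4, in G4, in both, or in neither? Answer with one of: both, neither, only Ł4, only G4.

neither

In Ł4: at u = 0, v = 0 the value is 0 — not a tautology.
In G4: at u = 0, v = 0 the value is 0 — not a tautology.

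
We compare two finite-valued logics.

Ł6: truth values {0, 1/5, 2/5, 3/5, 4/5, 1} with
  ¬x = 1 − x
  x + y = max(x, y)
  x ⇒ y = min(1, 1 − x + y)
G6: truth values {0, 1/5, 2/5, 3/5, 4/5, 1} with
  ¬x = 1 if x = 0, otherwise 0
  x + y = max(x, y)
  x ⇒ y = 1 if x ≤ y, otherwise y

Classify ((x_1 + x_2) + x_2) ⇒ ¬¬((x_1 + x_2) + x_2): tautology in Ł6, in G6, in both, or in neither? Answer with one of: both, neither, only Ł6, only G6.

In Ł6: every assignment gives 1 — tautology.
In G6: every assignment gives 1 — tautology.

both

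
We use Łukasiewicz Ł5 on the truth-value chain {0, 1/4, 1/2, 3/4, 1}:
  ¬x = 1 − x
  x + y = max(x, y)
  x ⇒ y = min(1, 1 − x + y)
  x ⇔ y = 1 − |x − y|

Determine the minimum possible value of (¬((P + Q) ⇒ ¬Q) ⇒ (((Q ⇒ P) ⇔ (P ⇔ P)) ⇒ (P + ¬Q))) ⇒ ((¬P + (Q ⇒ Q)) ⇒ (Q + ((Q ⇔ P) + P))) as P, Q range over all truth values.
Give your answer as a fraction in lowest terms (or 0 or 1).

1/2

Take P = 0, Q = 1/2:
P + Q = 0 + 1/2 = 1/2
¬Q = ¬1/2 = 1/2
(P + Q) ⇒ ¬Q = 1/2 ⇒ 1/2 = 1
¬((P + Q) ⇒ ¬Q) = ¬1 = 0
Q ⇒ P = 1/2 ⇒ 0 = 1/2
P ⇔ P = 0 ⇔ 0 = 1
(Q ⇒ P) ⇔ (P ⇔ P) = 1/2 ⇔ 1 = 1/2
¬Q = ¬1/2 = 1/2
P + ¬Q = 0 + 1/2 = 1/2
((Q ⇒ P) ⇔ (P ⇔ P)) ⇒ (P + ¬Q) = 1/2 ⇒ 1/2 = 1
¬((P + Q) ⇒ ¬Q) ⇒ (((Q ⇒ P) ⇔ (P ⇔ P)) ⇒ (P + ¬Q)) = 0 ⇒ 1 = 1
¬P = ¬0 = 1
Q ⇒ Q = 1/2 ⇒ 1/2 = 1
¬P + (Q ⇒ Q) = 1 + 1 = 1
Q ⇔ P = 1/2 ⇔ 0 = 1/2
(Q ⇔ P) + P = 1/2 + 0 = 1/2
Q + ((Q ⇔ P) + P) = 1/2 + 1/2 = 1/2
(¬P + (Q ⇒ Q)) ⇒ (Q + ((Q ⇔ P) + P)) = 1 ⇒ 1/2 = 1/2
(¬((P + Q) ⇒ ¬Q) ⇒ (((Q ⇒ P) ⇔ (P ⇔ P)) ⇒ (P + ¬Q))) ⇒ ((¬P + (Q ⇒ Q)) ⇒ (Q + ((Q ⇔ P) + P))) = 1 ⇒ 1/2 = 1/2
No assignment yields a value below 1/2, so this is the minimum.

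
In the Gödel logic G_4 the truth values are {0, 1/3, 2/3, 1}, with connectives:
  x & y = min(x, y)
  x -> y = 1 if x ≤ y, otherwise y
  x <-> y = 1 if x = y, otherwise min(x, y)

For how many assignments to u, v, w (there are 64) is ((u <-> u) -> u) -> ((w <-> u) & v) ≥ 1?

30

value 1: 30 assignments (counts)
value 2/3: 3 assignments
value 1/3: 10 assignments
value 0: 21 assignments
So 30 of the 64 assignments meet the threshold.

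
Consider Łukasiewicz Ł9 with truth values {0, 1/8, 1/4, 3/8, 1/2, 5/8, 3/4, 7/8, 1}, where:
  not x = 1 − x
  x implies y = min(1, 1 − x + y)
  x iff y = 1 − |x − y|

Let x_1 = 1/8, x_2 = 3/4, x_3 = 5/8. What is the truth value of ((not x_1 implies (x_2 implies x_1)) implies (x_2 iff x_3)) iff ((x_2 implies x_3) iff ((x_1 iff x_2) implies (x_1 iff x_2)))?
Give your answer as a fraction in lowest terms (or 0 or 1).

not x_1 = not 1/8 = 7/8
x_2 implies x_1 = 3/4 implies 1/8 = 3/8
not x_1 implies (x_2 implies x_1) = 7/8 implies 3/8 = 1/2
x_2 iff x_3 = 3/4 iff 5/8 = 7/8
(not x_1 implies (x_2 implies x_1)) implies (x_2 iff x_3) = 1/2 implies 7/8 = 1
x_2 implies x_3 = 3/4 implies 5/8 = 7/8
x_1 iff x_2 = 1/8 iff 3/4 = 3/8
x_1 iff x_2 = 1/8 iff 3/4 = 3/8
(x_1 iff x_2) implies (x_1 iff x_2) = 3/8 implies 3/8 = 1
(x_2 implies x_3) iff ((x_1 iff x_2) implies (x_1 iff x_2)) = 7/8 iff 1 = 7/8
((not x_1 implies (x_2 implies x_1)) implies (x_2 iff x_3)) iff ((x_2 implies x_3) iff ((x_1 iff x_2) implies (x_1 iff x_2))) = 1 iff 7/8 = 7/8

7/8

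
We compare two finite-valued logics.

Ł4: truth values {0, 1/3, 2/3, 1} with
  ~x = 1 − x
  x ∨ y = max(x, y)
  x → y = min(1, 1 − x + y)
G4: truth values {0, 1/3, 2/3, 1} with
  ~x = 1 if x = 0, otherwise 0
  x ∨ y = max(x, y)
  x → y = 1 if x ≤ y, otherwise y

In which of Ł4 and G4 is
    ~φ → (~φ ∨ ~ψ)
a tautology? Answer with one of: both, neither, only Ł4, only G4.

both

In Ł4: every assignment gives 1 — tautology.
In G4: every assignment gives 1 — tautology.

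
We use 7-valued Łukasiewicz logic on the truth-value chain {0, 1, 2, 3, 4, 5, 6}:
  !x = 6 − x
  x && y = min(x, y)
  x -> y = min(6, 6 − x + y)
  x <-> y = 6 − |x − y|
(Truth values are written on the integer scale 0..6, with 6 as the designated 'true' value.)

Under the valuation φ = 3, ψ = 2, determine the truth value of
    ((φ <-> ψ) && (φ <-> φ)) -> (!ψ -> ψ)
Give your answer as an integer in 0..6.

5

φ <-> ψ = 3 <-> 2 = 5
φ <-> φ = 3 <-> 3 = 6
(φ <-> ψ) && (φ <-> φ) = 5 && 6 = 5
!ψ = !2 = 4
!ψ -> ψ = 4 -> 2 = 4
((φ <-> ψ) && (φ <-> φ)) -> (!ψ -> ψ) = 5 -> 4 = 5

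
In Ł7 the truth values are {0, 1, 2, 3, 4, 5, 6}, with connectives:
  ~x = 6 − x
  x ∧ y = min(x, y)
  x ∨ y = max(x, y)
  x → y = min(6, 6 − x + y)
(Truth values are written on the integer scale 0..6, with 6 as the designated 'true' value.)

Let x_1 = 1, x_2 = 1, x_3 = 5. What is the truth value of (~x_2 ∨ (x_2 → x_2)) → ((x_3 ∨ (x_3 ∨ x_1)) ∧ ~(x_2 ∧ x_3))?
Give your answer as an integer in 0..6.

5

~x_2 = ~1 = 5
x_2 → x_2 = 1 → 1 = 6
~x_2 ∨ (x_2 → x_2) = 5 ∨ 6 = 6
x_3 ∨ x_1 = 5 ∨ 1 = 5
x_3 ∨ (x_3 ∨ x_1) = 5 ∨ 5 = 5
x_2 ∧ x_3 = 1 ∧ 5 = 1
~(x_2 ∧ x_3) = ~1 = 5
(x_3 ∨ (x_3 ∨ x_1)) ∧ ~(x_2 ∧ x_3) = 5 ∧ 5 = 5
(~x_2 ∨ (x_2 → x_2)) → ((x_3 ∨ (x_3 ∨ x_1)) ∧ ~(x_2 ∧ x_3)) = 6 → 5 = 5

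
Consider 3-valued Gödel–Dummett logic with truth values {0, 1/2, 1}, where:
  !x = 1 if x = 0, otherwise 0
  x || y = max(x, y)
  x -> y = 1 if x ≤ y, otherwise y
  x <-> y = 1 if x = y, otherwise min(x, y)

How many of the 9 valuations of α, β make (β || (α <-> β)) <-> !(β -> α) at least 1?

3

α = 0, β = 0 ↦ 0  <
α = 0, β = 1/2 ↦ 1/2  <
α = 0, β = 1 ↦ 1  ≥
α = 1/2, β = 0 ↦ 1  ≥
α = 1/2, β = 1/2 ↦ 0  <
α = 1/2, β = 1 ↦ 0  <
α = 1, β = 0 ↦ 1  ≥
α = 1, β = 1/2 ↦ 0  <
α = 1, β = 1 ↦ 0  <
So 3 of the 9 assignments meet the threshold.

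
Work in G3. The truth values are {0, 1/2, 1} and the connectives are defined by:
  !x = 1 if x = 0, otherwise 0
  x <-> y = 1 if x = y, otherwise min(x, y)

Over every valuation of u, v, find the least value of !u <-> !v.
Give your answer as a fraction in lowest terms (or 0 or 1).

0

Take u = 0, v = 1/2:
!u = !0 = 1
!v = !1/2 = 0
!u <-> !v = 1 <-> 0 = 0
No assignment yields a value below 0, so this is the minimum.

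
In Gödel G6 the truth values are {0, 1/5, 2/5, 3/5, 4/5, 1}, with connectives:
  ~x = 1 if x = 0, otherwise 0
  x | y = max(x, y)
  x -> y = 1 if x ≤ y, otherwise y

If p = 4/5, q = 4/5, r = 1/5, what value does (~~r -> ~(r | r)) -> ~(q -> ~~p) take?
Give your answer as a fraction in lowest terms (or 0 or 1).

1

~r = ~1/5 = 0
~~r = ~0 = 1
r | r = 1/5 | 1/5 = 1/5
~(r | r) = ~1/5 = 0
~~r -> ~(r | r) = 1 -> 0 = 0
~p = ~4/5 = 0
~~p = ~0 = 1
q -> ~~p = 4/5 -> 1 = 1
~(q -> ~~p) = ~1 = 0
(~~r -> ~(r | r)) -> ~(q -> ~~p) = 0 -> 0 = 1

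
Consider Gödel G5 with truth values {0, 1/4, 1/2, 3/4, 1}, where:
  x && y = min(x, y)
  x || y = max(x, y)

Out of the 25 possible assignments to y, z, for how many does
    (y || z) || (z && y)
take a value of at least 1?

9

value 1: 9 assignments (counts)
value 3/4: 7 assignments
value 1/2: 5 assignments
value 1/4: 3 assignments
value 0: 1 assignment
So 9 of the 25 assignments meet the threshold.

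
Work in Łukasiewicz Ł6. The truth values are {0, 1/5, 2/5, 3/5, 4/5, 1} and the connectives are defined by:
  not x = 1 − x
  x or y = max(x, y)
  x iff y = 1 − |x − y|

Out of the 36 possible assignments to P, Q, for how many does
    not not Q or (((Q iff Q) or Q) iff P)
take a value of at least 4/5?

value 1: 11 assignments (counts)
value 4/5: 9 assignments (counts)
value 3/5: 7 assignments
value 2/5: 5 assignments
value 1/5: 3 assignments
value 0: 1 assignment
So 20 of the 36 assignments meet the threshold.

20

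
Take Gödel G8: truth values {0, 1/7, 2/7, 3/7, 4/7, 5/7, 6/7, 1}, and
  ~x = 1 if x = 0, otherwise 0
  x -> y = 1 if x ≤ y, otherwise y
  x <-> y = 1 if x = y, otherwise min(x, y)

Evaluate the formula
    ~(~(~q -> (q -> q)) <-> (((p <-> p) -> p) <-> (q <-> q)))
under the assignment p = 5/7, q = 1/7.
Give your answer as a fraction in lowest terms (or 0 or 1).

~q = ~1/7 = 0
q -> q = 1/7 -> 1/7 = 1
~q -> (q -> q) = 0 -> 1 = 1
~(~q -> (q -> q)) = ~1 = 0
p <-> p = 5/7 <-> 5/7 = 1
(p <-> p) -> p = 1 -> 5/7 = 5/7
q <-> q = 1/7 <-> 1/7 = 1
((p <-> p) -> p) <-> (q <-> q) = 5/7 <-> 1 = 5/7
~(~q -> (q -> q)) <-> (((p <-> p) -> p) <-> (q <-> q)) = 0 <-> 5/7 = 0
~(~(~q -> (q -> q)) <-> (((p <-> p) -> p) <-> (q <-> q))) = ~0 = 1

1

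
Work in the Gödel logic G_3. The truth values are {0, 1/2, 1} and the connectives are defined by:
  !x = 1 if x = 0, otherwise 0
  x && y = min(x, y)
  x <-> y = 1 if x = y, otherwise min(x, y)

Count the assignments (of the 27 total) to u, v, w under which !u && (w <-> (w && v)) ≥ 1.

6

value 1: 6 assignments (counts)
value 1/2: 1 assignment
value 0: 20 assignments
So 6 of the 27 assignments meet the threshold.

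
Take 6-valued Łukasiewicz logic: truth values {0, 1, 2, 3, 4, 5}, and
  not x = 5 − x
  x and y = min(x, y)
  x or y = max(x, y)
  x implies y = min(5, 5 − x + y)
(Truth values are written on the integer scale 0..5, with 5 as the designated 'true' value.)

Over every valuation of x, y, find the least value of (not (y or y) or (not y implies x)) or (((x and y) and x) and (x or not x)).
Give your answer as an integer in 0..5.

3

Take x = 0, y = 2:
y or y = 2 or 2 = 2
not (y or y) = not 2 = 3
not y = not 2 = 3
not y implies x = 3 implies 0 = 2
not (y or y) or (not y implies x) = 3 or 2 = 3
x and y = 0 and 2 = 0
(x and y) and x = 0 and 0 = 0
not x = not 0 = 5
x or not x = 0 or 5 = 5
((x and y) and x) and (x or not x) = 0 and 5 = 0
(not (y or y) or (not y implies x)) or (((x and y) and x) and (x or not x)) = 3 or 0 = 3
No assignment yields a value below 3, so this is the minimum.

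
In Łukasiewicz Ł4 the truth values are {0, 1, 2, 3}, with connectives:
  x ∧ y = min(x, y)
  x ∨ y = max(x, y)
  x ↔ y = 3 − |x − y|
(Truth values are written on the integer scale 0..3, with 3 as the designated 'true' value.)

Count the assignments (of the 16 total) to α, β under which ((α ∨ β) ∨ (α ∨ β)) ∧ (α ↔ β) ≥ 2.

α = 0, β = 0 ↦ 0  <
α = 0, β = 1 ↦ 1  <
α = 0, β = 2 ↦ 1  <
α = 0, β = 3 ↦ 0  <
α = 1, β = 0 ↦ 1  <
α = 1, β = 1 ↦ 1  <
α = 1, β = 2 ↦ 2  ≥
α = 1, β = 3 ↦ 1  <
α = 2, β = 0 ↦ 1  <
α = 2, β = 1 ↦ 2  ≥
α = 2, β = 2 ↦ 2  ≥
α = 2, β = 3 ↦ 2  ≥
α = 3, β = 0 ↦ 0  <
α = 3, β = 1 ↦ 1  <
α = 3, β = 2 ↦ 2  ≥
α = 3, β = 3 ↦ 3  ≥
So 6 of the 16 assignments meet the threshold.

6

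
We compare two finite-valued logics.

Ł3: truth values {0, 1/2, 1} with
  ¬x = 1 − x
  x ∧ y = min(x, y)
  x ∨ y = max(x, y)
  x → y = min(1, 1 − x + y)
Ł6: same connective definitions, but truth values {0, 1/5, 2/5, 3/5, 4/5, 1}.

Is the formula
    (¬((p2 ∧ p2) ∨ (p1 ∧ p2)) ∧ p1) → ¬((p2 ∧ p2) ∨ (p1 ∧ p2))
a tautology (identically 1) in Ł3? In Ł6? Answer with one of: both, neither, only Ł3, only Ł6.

In Ł3: every assignment gives 1 — tautology.
In Ł6: every assignment gives 1 — tautology.

both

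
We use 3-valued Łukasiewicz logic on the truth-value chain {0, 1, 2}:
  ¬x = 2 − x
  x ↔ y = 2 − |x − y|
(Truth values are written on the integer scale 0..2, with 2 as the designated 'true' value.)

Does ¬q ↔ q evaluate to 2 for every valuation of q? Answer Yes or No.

Counterexample: take q = 0.
¬q = ¬0 = 2
¬q ↔ q = 2 ↔ 0 = 0
This gives 0 ≠ 2.

No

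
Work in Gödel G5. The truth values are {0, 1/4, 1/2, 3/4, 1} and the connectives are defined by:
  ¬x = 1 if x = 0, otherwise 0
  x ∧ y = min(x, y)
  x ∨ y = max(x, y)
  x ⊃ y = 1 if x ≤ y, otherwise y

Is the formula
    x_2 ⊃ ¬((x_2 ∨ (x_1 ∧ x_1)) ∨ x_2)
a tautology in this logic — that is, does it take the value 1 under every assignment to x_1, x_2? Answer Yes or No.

No

Counterexample: take x_1 = 0, x_2 = 1/4.
x_1 ∧ x_1 = 0 ∧ 0 = 0
x_2 ∨ (x_1 ∧ x_1) = 1/4 ∨ 0 = 1/4
(x_2 ∨ (x_1 ∧ x_1)) ∨ x_2 = 1/4 ∨ 1/4 = 1/4
¬((x_2 ∨ (x_1 ∧ x_1)) ∨ x_2) = ¬1/4 = 0
x_2 ⊃ ¬((x_2 ∨ (x_1 ∧ x_1)) ∨ x_2) = 1/4 ⊃ 0 = 0
This gives 0 ≠ 1.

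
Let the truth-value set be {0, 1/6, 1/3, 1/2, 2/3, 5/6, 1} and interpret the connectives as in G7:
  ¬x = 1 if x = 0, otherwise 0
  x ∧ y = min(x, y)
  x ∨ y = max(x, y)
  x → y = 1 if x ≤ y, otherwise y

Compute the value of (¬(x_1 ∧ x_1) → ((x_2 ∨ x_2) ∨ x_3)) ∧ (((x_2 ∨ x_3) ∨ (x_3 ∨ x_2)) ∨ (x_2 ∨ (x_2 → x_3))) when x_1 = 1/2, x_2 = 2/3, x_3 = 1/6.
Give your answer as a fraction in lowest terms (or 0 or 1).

2/3

x_1 ∧ x_1 = 1/2 ∧ 1/2 = 1/2
¬(x_1 ∧ x_1) = ¬1/2 = 0
x_2 ∨ x_2 = 2/3 ∨ 2/3 = 2/3
(x_2 ∨ x_2) ∨ x_3 = 2/3 ∨ 1/6 = 2/3
¬(x_1 ∧ x_1) → ((x_2 ∨ x_2) ∨ x_3) = 0 → 2/3 = 1
x_2 ∨ x_3 = 2/3 ∨ 1/6 = 2/3
x_3 ∨ x_2 = 1/6 ∨ 2/3 = 2/3
(x_2 ∨ x_3) ∨ (x_3 ∨ x_2) = 2/3 ∨ 2/3 = 2/3
x_2 → x_3 = 2/3 → 1/6 = 1/6
x_2 ∨ (x_2 → x_3) = 2/3 ∨ 1/6 = 2/3
((x_2 ∨ x_3) ∨ (x_3 ∨ x_2)) ∨ (x_2 ∨ (x_2 → x_3)) = 2/3 ∨ 2/3 = 2/3
(¬(x_1 ∧ x_1) → ((x_2 ∨ x_2) ∨ x_3)) ∧ (((x_2 ∨ x_3) ∨ (x_3 ∨ x_2)) ∨ (x_2 ∨ (x_2 → x_3))) = 1 ∧ 2/3 = 2/3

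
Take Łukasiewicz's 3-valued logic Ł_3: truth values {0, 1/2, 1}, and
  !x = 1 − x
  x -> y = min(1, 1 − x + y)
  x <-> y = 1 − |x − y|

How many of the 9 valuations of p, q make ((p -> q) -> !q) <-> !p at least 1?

p = 0, q = 0 ↦ 1  ≥
p = 0, q = 1/2 ↦ 1/2  <
p = 0, q = 1 ↦ 0  <
p = 1/2, q = 0 ↦ 1/2  <
p = 1/2, q = 1/2 ↦ 1  ≥
p = 1/2, q = 1 ↦ 1/2  <
p = 1, q = 0 ↦ 0  <
p = 1, q = 1/2 ↦ 0  <
p = 1, q = 1 ↦ 1  ≥
So 3 of the 9 assignments meet the threshold.

3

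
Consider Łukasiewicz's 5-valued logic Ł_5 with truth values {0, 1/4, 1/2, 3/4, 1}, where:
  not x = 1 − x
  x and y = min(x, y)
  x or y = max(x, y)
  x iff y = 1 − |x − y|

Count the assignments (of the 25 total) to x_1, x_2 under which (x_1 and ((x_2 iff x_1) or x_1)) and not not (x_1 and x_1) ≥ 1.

5

value 1: 5 assignments (counts)
value 3/4: 5 assignments
value 1/2: 5 assignments
value 1/4: 5 assignments
value 0: 5 assignments
So 5 of the 25 assignments meet the threshold.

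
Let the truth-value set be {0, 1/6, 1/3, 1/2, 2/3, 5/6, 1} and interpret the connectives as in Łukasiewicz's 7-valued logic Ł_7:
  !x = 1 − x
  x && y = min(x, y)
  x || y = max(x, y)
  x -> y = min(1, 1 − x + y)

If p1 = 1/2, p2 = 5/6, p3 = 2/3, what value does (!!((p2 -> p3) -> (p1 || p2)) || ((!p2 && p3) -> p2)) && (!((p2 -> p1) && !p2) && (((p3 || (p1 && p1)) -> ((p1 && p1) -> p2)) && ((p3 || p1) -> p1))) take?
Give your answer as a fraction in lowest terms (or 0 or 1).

p2 -> p3 = 5/6 -> 2/3 = 5/6
p1 || p2 = 1/2 || 5/6 = 5/6
(p2 -> p3) -> (p1 || p2) = 5/6 -> 5/6 = 1
!((p2 -> p3) -> (p1 || p2)) = !1 = 0
!!((p2 -> p3) -> (p1 || p2)) = !0 = 1
!p2 = !5/6 = 1/6
!p2 && p3 = 1/6 && 2/3 = 1/6
(!p2 && p3) -> p2 = 1/6 -> 5/6 = 1
!!((p2 -> p3) -> (p1 || p2)) || ((!p2 && p3) -> p2) = 1 || 1 = 1
p2 -> p1 = 5/6 -> 1/2 = 2/3
!p2 = !5/6 = 1/6
(p2 -> p1) && !p2 = 2/3 && 1/6 = 1/6
!((p2 -> p1) && !p2) = !1/6 = 5/6
p1 && p1 = 1/2 && 1/2 = 1/2
p3 || (p1 && p1) = 2/3 || 1/2 = 2/3
p1 && p1 = 1/2 && 1/2 = 1/2
(p1 && p1) -> p2 = 1/2 -> 5/6 = 1
(p3 || (p1 && p1)) -> ((p1 && p1) -> p2) = 2/3 -> 1 = 1
p3 || p1 = 2/3 || 1/2 = 2/3
(p3 || p1) -> p1 = 2/3 -> 1/2 = 5/6
((p3 || (p1 && p1)) -> ((p1 && p1) -> p2)) && ((p3 || p1) -> p1) = 1 && 5/6 = 5/6
!((p2 -> p1) && !p2) && (((p3 || (p1 && p1)) -> ((p1 && p1) -> p2)) && ((p3 || p1) -> p1)) = 5/6 && 5/6 = 5/6
(!!((p2 -> p3) -> (p1 || p2)) || ((!p2 && p3) -> p2)) && (!((p2 -> p1) && !p2) && (((p3 || (p1 && p1)) -> ((p1 && p1) -> p2)) && ((p3 || p1) -> p1))) = 1 && 5/6 = 5/6

5/6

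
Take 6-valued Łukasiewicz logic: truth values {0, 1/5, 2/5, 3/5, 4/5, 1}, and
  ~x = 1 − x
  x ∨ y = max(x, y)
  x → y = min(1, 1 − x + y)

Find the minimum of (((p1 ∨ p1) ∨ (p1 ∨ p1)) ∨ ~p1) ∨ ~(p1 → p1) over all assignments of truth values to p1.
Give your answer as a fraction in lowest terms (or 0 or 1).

Take p1 = 2/5:
p1 ∨ p1 = 2/5 ∨ 2/5 = 2/5
p1 ∨ p1 = 2/5 ∨ 2/5 = 2/5
(p1 ∨ p1) ∨ (p1 ∨ p1) = 2/5 ∨ 2/5 = 2/5
~p1 = ~2/5 = 3/5
((p1 ∨ p1) ∨ (p1 ∨ p1)) ∨ ~p1 = 2/5 ∨ 3/5 = 3/5
p1 → p1 = 2/5 → 2/5 = 1
~(p1 → p1) = ~1 = 0
(((p1 ∨ p1) ∨ (p1 ∨ p1)) ∨ ~p1) ∨ ~(p1 → p1) = 3/5 ∨ 0 = 3/5
No assignment yields a value below 3/5, so this is the minimum.

3/5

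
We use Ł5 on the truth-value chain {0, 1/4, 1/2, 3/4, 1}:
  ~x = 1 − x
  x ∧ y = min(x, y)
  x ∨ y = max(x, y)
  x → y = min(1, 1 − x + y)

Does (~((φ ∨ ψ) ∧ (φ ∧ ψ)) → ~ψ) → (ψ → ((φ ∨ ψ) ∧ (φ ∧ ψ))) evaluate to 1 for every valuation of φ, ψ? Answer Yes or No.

At φ = 0, ψ = 1/2, for instance:
φ ∨ ψ = 0 ∨ 1/2 = 1/2
φ ∧ ψ = 0 ∧ 1/2 = 0
(φ ∨ ψ) ∧ (φ ∧ ψ) = 1/2 ∧ 0 = 0
~((φ ∨ ψ) ∧ (φ ∧ ψ)) = ~0 = 1
~ψ = ~1/2 = 1/2
~((φ ∨ ψ) ∧ (φ ∧ ψ)) → ~ψ = 1 → 1/2 = 1/2
ψ → ((φ ∨ ψ) ∧ (φ ∧ ψ)) = 1/2 → 0 = 1/2
(~((φ ∨ ψ) ∧ (φ ∧ ψ)) → ~ψ) → (ψ → ((φ ∨ ψ) ∧ (φ ∧ ψ))) = 1/2 → 1/2 = 1
and checking the remaining 24 assignments likewise gives ≥ 1 in every case.

Yes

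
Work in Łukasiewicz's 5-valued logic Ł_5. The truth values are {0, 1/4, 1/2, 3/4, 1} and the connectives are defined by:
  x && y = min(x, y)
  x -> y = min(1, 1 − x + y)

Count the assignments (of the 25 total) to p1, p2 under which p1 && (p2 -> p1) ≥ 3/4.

value 1: 5 assignments (counts)
value 3/4: 5 assignments (counts)
value 1/2: 5 assignments
value 1/4: 5 assignments
value 0: 5 assignments
So 10 of the 25 assignments meet the threshold.

10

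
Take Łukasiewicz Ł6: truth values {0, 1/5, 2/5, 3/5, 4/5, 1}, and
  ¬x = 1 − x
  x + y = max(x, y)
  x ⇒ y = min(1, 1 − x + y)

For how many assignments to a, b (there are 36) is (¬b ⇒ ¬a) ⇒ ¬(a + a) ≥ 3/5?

value 1: 11 assignments (counts)
value 4/5: 9 assignments (counts)
value 3/5: 7 assignments (counts)
value 2/5: 5 assignments
value 1/5: 3 assignments
value 0: 1 assignment
So 27 of the 36 assignments meet the threshold.

27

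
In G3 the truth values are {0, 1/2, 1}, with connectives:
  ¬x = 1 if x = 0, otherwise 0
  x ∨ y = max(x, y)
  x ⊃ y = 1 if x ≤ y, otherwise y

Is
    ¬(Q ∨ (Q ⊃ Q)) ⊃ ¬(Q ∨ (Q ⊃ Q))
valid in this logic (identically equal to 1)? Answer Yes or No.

Q = 0 ↦ 1
Q = 1/2 ↦ 1
Q = 1 ↦ 1
Every assignment gives a value ≥ 1.

Yes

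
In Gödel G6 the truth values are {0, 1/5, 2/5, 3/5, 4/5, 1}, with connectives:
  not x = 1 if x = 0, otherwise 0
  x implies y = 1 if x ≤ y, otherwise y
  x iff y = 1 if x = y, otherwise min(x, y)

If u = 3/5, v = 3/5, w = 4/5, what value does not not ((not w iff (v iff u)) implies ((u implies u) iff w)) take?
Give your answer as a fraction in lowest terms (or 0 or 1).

1

not w = not 4/5 = 0
v iff u = 3/5 iff 3/5 = 1
not w iff (v iff u) = 0 iff 1 = 0
u implies u = 3/5 implies 3/5 = 1
(u implies u) iff w = 1 iff 4/5 = 4/5
(not w iff (v iff u)) implies ((u implies u) iff w) = 0 implies 4/5 = 1
not ((not w iff (v iff u)) implies ((u implies u) iff w)) = not 1 = 0
not not ((not w iff (v iff u)) implies ((u implies u) iff w)) = not 0 = 1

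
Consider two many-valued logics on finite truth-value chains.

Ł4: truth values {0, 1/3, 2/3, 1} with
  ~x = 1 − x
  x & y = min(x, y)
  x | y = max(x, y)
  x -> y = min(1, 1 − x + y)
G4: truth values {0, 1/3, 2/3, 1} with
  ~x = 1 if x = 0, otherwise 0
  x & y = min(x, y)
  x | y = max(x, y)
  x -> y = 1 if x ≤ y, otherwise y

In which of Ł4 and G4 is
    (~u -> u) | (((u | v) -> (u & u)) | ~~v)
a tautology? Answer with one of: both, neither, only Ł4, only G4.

In Ł4: at u = 0, v = 1/3 the value is 2/3 — not a tautology.
In G4: every assignment gives 1 — tautology.

only G4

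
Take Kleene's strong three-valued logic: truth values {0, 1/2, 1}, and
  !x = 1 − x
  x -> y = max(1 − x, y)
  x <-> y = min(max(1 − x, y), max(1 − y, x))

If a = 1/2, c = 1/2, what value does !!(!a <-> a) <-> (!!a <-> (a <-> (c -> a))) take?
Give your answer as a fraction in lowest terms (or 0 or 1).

1/2

!a = !1/2 = 1/2
!a <-> a = 1/2 <-> 1/2 = 1/2
!(!a <-> a) = !1/2 = 1/2
!!(!a <-> a) = !1/2 = 1/2
!a = !1/2 = 1/2
!!a = !1/2 = 1/2
c -> a = 1/2 -> 1/2 = 1/2
a <-> (c -> a) = 1/2 <-> 1/2 = 1/2
!!a <-> (a <-> (c -> a)) = 1/2 <-> 1/2 = 1/2
!!(!a <-> a) <-> (!!a <-> (a <-> (c -> a))) = 1/2 <-> 1/2 = 1/2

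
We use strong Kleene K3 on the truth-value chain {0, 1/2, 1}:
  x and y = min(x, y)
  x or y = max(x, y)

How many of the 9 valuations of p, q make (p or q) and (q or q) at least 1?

3

p = 0, q = 0 ↦ 0  <
p = 0, q = 1/2 ↦ 1/2  <
p = 0, q = 1 ↦ 1  ≥
p = 1/2, q = 0 ↦ 0  <
p = 1/2, q = 1/2 ↦ 1/2  <
p = 1/2, q = 1 ↦ 1  ≥
p = 1, q = 0 ↦ 0  <
p = 1, q = 1/2 ↦ 1/2  <
p = 1, q = 1 ↦ 1  ≥
So 3 of the 9 assignments meet the threshold.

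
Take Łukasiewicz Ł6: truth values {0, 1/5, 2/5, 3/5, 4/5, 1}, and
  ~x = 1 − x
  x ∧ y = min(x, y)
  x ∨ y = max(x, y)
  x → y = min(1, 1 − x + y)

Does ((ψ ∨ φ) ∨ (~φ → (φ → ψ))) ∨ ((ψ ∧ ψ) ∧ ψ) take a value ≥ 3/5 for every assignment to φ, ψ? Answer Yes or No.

Yes

At φ = 0, ψ = 4/5, for instance:
ψ ∨ φ = 4/5 ∨ 0 = 4/5
~φ = ~0 = 1
φ → ψ = 0 → 4/5 = 1
~φ → (φ → ψ) = 1 → 1 = 1
(ψ ∨ φ) ∨ (~φ → (φ → ψ)) = 4/5 ∨ 1 = 1
ψ ∧ ψ = 4/5 ∧ 4/5 = 4/5
(ψ ∧ ψ) ∧ ψ = 4/5 ∧ 4/5 = 4/5
((ψ ∨ φ) ∨ (~φ → (φ → ψ))) ∨ ((ψ ∧ ψ) ∧ ψ) = 1 ∨ 4/5 = 1
and checking the remaining 35 assignments likewise gives ≥ 3/5 in every case.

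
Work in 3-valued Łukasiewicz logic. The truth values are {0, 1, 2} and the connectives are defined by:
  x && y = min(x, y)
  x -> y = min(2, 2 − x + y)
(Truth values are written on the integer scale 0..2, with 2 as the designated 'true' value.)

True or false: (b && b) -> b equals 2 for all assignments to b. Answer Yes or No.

Yes

b = 0 ↦ 2
b = 1 ↦ 2
b = 2 ↦ 2
Every assignment gives a value ≥ 2.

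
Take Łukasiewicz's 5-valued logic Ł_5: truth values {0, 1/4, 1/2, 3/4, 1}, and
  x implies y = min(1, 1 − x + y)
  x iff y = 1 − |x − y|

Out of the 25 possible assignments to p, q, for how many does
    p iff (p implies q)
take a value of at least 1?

value 1: 3 assignments (counts)
value 3/4: 5 assignments
value 1/2: 6 assignments
value 1/4: 5 assignments
value 0: 6 assignments
So 3 of the 25 assignments meet the threshold.

3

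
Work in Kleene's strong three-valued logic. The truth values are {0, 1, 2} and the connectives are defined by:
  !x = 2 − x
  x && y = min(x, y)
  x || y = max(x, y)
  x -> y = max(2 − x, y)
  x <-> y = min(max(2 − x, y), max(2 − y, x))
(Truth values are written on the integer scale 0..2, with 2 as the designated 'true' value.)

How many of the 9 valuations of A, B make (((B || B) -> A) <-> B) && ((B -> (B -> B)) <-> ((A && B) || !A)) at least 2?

1

A = 0, B = 0 ↦ 0  <
A = 0, B = 1 ↦ 1  <
A = 0, B = 2 ↦ 0  <
A = 1, B = 0 ↦ 0  <
A = 1, B = 1 ↦ 1  <
A = 1, B = 2 ↦ 1  <
A = 2, B = 0 ↦ 0  <
A = 2, B = 1 ↦ 1  <
A = 2, B = 2 ↦ 2  ≥
So 1 of the 9 assignments meets the threshold.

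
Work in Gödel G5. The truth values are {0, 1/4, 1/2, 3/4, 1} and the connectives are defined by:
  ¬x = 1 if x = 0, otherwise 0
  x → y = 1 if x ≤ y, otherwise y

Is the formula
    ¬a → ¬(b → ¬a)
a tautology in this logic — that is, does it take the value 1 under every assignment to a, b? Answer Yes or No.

Counterexample: take a = 0, b = 0.
¬a = ¬0 = 1
b → ¬a = 0 → 1 = 1
¬(b → ¬a) = ¬1 = 0
¬a → ¬(b → ¬a) = 1 → 0 = 0
This gives 0 ≠ 1.

No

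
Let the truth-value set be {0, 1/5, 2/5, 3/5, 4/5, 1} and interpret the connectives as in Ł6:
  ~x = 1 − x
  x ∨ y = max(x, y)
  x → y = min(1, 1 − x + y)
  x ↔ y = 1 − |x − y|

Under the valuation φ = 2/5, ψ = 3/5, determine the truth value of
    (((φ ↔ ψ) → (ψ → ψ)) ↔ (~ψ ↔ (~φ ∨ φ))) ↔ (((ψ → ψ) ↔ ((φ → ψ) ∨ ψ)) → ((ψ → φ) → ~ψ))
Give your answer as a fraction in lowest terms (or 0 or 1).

4/5

φ ↔ ψ = 2/5 ↔ 3/5 = 4/5
ψ → ψ = 3/5 → 3/5 = 1
(φ ↔ ψ) → (ψ → ψ) = 4/5 → 1 = 1
~ψ = ~3/5 = 2/5
~φ = ~2/5 = 3/5
~φ ∨ φ = 3/5 ∨ 2/5 = 3/5
~ψ ↔ (~φ ∨ φ) = 2/5 ↔ 3/5 = 4/5
((φ ↔ ψ) → (ψ → ψ)) ↔ (~ψ ↔ (~φ ∨ φ)) = 1 ↔ 4/5 = 4/5
ψ → ψ = 3/5 → 3/5 = 1
φ → ψ = 2/5 → 3/5 = 1
(φ → ψ) ∨ ψ = 1 ∨ 3/5 = 1
(ψ → ψ) ↔ ((φ → ψ) ∨ ψ) = 1 ↔ 1 = 1
ψ → φ = 3/5 → 2/5 = 4/5
~ψ = ~3/5 = 2/5
(ψ → φ) → ~ψ = 4/5 → 2/5 = 3/5
((ψ → ψ) ↔ ((φ → ψ) ∨ ψ)) → ((ψ → φ) → ~ψ) = 1 → 3/5 = 3/5
(((φ ↔ ψ) → (ψ → ψ)) ↔ (~ψ ↔ (~φ ∨ φ))) ↔ (((ψ → ψ) ↔ ((φ → ψ) ∨ ψ)) → ((ψ → φ) → ~ψ)) = 4/5 ↔ 3/5 = 4/5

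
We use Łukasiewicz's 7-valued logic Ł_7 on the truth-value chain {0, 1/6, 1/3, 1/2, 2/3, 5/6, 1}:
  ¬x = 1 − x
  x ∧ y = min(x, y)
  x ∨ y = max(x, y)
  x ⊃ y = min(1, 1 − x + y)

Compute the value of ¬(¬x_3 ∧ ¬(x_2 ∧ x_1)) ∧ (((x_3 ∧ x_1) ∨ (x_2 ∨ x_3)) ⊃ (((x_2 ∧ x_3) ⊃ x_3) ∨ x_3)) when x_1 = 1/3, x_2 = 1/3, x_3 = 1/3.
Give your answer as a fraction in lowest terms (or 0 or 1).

¬x_3 = ¬1/3 = 2/3
x_2 ∧ x_1 = 1/3 ∧ 1/3 = 1/3
¬(x_2 ∧ x_1) = ¬1/3 = 2/3
¬x_3 ∧ ¬(x_2 ∧ x_1) = 2/3 ∧ 2/3 = 2/3
¬(¬x_3 ∧ ¬(x_2 ∧ x_1)) = ¬2/3 = 1/3
x_3 ∧ x_1 = 1/3 ∧ 1/3 = 1/3
x_2 ∨ x_3 = 1/3 ∨ 1/3 = 1/3
(x_3 ∧ x_1) ∨ (x_2 ∨ x_3) = 1/3 ∨ 1/3 = 1/3
x_2 ∧ x_3 = 1/3 ∧ 1/3 = 1/3
(x_2 ∧ x_3) ⊃ x_3 = 1/3 ⊃ 1/3 = 1
((x_2 ∧ x_3) ⊃ x_3) ∨ x_3 = 1 ∨ 1/3 = 1
((x_3 ∧ x_1) ∨ (x_2 ∨ x_3)) ⊃ (((x_2 ∧ x_3) ⊃ x_3) ∨ x_3) = 1/3 ⊃ 1 = 1
¬(¬x_3 ∧ ¬(x_2 ∧ x_1)) ∧ (((x_3 ∧ x_1) ∨ (x_2 ∨ x_3)) ⊃ (((x_2 ∧ x_3) ⊃ x_3) ∨ x_3)) = 1/3 ∧ 1 = 1/3

1/3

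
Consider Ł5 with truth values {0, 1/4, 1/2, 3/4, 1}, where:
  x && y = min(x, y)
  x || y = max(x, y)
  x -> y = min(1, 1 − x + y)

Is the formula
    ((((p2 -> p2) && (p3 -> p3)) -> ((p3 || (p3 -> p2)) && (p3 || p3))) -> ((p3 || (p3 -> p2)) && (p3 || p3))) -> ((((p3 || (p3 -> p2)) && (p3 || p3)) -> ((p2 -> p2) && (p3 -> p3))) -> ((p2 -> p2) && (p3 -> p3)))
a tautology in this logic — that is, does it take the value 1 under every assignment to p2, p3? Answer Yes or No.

At p2 = 1, p3 = 1/4, for instance:
p2 -> p2 = 1 -> 1 = 1
p3 -> p3 = 1/4 -> 1/4 = 1
(p2 -> p2) && (p3 -> p3) = 1 && 1 = 1
p3 -> p2 = 1/4 -> 1 = 1
p3 || (p3 -> p2) = 1/4 || 1 = 1
p3 || p3 = 1/4 || 1/4 = 1/4
(p3 || (p3 -> p2)) && (p3 || p3) = 1 && 1/4 = 1/4
((p2 -> p2) && (p3 -> p3)) -> ((p3 || (p3 -> p2)) && (p3 || p3)) = 1 -> 1/4 = 1/4
(((p2 -> p2) && (p3 -> p3)) -> ((p3 || (p3 -> p2)) && (p3 || p3))) -> ((p3 || (p3 -> p2)) && (p3 || p3)) = 1/4 -> 1/4 = 1
((p3 || (p3 -> p2)) && (p3 || p3)) -> ((p2 -> p2) && (p3 -> p3)) = 1/4 -> 1 = 1
(((p3 || (p3 -> p2)) && (p3 || p3)) -> ((p2 -> p2) && (p3 -> p3))) -> ((p2 -> p2) && (p3 -> p3)) = 1 -> 1 = 1
((((p2 -> p2) && (p3 -> p3)) -> ((p3 || (p3 -> p2)) && (p3 || p3))) -> ((p3 || (p3 -> p2)) && (p3 || p3))) -> ((((p3 || (p3 -> p2)) && (p3 || p3)) -> ((p2 -> p2) && (p3 -> p3))) -> ((p2 -> p2) && (p3 -> p3))) = 1 -> 1 = 1
and checking the remaining 24 assignments likewise gives ≥ 1 in every case.

Yes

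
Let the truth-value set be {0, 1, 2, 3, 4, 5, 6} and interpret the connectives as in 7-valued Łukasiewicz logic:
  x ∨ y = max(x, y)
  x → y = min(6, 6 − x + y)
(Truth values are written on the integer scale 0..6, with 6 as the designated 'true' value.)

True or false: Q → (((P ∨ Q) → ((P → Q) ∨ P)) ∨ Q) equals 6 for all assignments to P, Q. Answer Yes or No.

At P = 6, Q = 3, for instance:
P ∨ Q = 6 ∨ 3 = 6
P → Q = 6 → 3 = 3
(P → Q) ∨ P = 3 ∨ 6 = 6
(P ∨ Q) → ((P → Q) ∨ P) = 6 → 6 = 6
((P ∨ Q) → ((P → Q) ∨ P)) ∨ Q = 6 ∨ 3 = 6
Q → (((P ∨ Q) → ((P → Q) ∨ P)) ∨ Q) = 3 → 6 = 6
and checking the remaining 48 assignments likewise gives ≥ 6 in every case.

Yes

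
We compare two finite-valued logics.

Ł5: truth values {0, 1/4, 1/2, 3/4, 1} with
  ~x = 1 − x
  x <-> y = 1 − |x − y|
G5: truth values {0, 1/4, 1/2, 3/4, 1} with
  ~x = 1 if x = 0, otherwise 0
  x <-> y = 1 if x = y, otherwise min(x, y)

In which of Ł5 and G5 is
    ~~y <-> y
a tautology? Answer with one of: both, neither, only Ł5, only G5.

In Ł5: every assignment gives 1 — tautology.
In G5: at y = 1/4 the value is 1/4 — not a tautology.

only Ł5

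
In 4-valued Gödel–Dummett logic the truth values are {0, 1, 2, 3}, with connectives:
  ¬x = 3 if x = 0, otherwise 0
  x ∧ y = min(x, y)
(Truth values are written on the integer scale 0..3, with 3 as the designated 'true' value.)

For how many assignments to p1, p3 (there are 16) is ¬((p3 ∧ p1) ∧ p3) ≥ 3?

p1 = 0, p3 = 0 ↦ 3  ≥
p1 = 0, p3 = 1 ↦ 3  ≥
p1 = 0, p3 = 2 ↦ 3  ≥
p1 = 0, p3 = 3 ↦ 3  ≥
p1 = 1, p3 = 0 ↦ 3  ≥
p1 = 1, p3 = 1 ↦ 0  <
p1 = 1, p3 = 2 ↦ 0  <
p1 = 1, p3 = 3 ↦ 0  <
p1 = 2, p3 = 0 ↦ 3  ≥
p1 = 2, p3 = 1 ↦ 0  <
p1 = 2, p3 = 2 ↦ 0  <
p1 = 2, p3 = 3 ↦ 0  <
p1 = 3, p3 = 0 ↦ 3  ≥
p1 = 3, p3 = 1 ↦ 0  <
p1 = 3, p3 = 2 ↦ 0  <
p1 = 3, p3 = 3 ↦ 0  <
So 7 of the 16 assignments meet the threshold.

7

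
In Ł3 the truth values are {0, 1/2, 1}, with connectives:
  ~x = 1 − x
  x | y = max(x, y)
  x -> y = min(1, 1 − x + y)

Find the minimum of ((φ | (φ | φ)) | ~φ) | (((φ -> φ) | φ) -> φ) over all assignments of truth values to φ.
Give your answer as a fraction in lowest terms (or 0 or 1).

1/2

Take φ = 1/2:
φ | φ = 1/2 | 1/2 = 1/2
φ | (φ | φ) = 1/2 | 1/2 = 1/2
~φ = ~1/2 = 1/2
(φ | (φ | φ)) | ~φ = 1/2 | 1/2 = 1/2
φ -> φ = 1/2 -> 1/2 = 1
(φ -> φ) | φ = 1 | 1/2 = 1
((φ -> φ) | φ) -> φ = 1 -> 1/2 = 1/2
((φ | (φ | φ)) | ~φ) | (((φ -> φ) | φ) -> φ) = 1/2 | 1/2 = 1/2
No assignment yields a value below 1/2, so this is the minimum.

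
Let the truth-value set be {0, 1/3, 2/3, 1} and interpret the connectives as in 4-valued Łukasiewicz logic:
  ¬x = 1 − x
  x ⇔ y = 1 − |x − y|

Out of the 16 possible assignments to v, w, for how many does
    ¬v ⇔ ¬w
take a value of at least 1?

v = 0, w = 0 ↦ 1  ≥
v = 0, w = 1/3 ↦ 2/3  <
v = 0, w = 2/3 ↦ 1/3  <
v = 0, w = 1 ↦ 0  <
v = 1/3, w = 0 ↦ 2/3  <
v = 1/3, w = 1/3 ↦ 1  ≥
v = 1/3, w = 2/3 ↦ 2/3  <
v = 1/3, w = 1 ↦ 1/3  <
v = 2/3, w = 0 ↦ 1/3  <
v = 2/3, w = 1/3 ↦ 2/3  <
v = 2/3, w = 2/3 ↦ 1  ≥
v = 2/3, w = 1 ↦ 2/3  <
v = 1, w = 0 ↦ 0  <
v = 1, w = 1/3 ↦ 1/3  <
v = 1, w = 2/3 ↦ 2/3  <
v = 1, w = 1 ↦ 1  ≥
So 4 of the 16 assignments meet the threshold.

4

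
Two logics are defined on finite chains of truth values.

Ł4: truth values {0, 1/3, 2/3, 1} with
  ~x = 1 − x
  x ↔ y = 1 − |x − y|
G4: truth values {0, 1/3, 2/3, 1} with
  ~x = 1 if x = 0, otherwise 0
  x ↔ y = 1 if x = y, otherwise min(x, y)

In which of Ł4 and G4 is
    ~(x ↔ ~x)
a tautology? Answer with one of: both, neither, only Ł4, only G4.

only G4

In Ł4: at x = 1/3 the value is 1/3 — not a tautology.
In G4: every assignment gives 1 — tautology.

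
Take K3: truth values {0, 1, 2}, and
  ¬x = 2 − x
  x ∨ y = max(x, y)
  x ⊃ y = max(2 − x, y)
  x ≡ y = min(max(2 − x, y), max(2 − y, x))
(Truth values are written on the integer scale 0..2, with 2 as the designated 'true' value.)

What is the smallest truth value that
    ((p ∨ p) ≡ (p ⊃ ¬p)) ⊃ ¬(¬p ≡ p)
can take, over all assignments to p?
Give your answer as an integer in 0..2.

1

Take p = 1:
p ∨ p = 1 ∨ 1 = 1
¬p = ¬1 = 1
p ⊃ ¬p = 1 ⊃ 1 = 1
(p ∨ p) ≡ (p ⊃ ¬p) = 1 ≡ 1 = 1
¬p = ¬1 = 1
¬p ≡ p = 1 ≡ 1 = 1
¬(¬p ≡ p) = ¬1 = 1
((p ∨ p) ≡ (p ⊃ ¬p)) ⊃ ¬(¬p ≡ p) = 1 ⊃ 1 = 1
No assignment yields a value below 1, so this is the minimum.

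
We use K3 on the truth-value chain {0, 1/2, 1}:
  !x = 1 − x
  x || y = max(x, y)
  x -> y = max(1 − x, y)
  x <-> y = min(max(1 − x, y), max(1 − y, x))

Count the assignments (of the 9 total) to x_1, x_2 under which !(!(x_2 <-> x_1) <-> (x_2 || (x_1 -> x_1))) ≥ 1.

2

x_1 = 0, x_2 = 0 ↦ 1  ≥
x_1 = 0, x_2 = 1/2 ↦ 1/2  <
x_1 = 0, x_2 = 1 ↦ 0  <
x_1 = 1/2, x_2 = 0 ↦ 1/2  <
x_1 = 1/2, x_2 = 1/2 ↦ 1/2  <
x_1 = 1/2, x_2 = 1 ↦ 1/2  <
x_1 = 1, x_2 = 0 ↦ 0  <
x_1 = 1, x_2 = 1/2 ↦ 1/2  <
x_1 = 1, x_2 = 1 ↦ 1  ≥
So 2 of the 9 assignments meet the threshold.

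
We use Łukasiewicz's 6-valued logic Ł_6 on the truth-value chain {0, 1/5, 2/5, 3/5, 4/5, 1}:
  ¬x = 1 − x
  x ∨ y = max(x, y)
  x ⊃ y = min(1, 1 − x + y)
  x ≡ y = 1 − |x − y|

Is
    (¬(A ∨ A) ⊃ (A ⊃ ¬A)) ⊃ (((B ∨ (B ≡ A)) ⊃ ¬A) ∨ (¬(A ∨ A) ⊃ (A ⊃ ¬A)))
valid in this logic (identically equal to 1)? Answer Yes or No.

Yes

At A = 1/5, B = 0, for instance:
A ∨ A = 1/5 ∨ 1/5 = 1/5
¬(A ∨ A) = ¬1/5 = 4/5
¬A = ¬1/5 = 4/5
A ⊃ ¬A = 1/5 ⊃ 4/5 = 1
¬(A ∨ A) ⊃ (A ⊃ ¬A) = 4/5 ⊃ 1 = 1
B ≡ A = 0 ≡ 1/5 = 4/5
B ∨ (B ≡ A) = 0 ∨ 4/5 = 4/5
¬A = ¬1/5 = 4/5
(B ∨ (B ≡ A)) ⊃ ¬A = 4/5 ⊃ 4/5 = 1
((B ∨ (B ≡ A)) ⊃ ¬A) ∨ (¬(A ∨ A) ⊃ (A ⊃ ¬A)) = 1 ∨ 1 = 1
(¬(A ∨ A) ⊃ (A ⊃ ¬A)) ⊃ (((B ∨ (B ≡ A)) ⊃ ¬A) ∨ (¬(A ∨ A) ⊃ (A ⊃ ¬A))) = 1 ⊃ 1 = 1
and checking the remaining 35 assignments likewise gives ≥ 1 in every case.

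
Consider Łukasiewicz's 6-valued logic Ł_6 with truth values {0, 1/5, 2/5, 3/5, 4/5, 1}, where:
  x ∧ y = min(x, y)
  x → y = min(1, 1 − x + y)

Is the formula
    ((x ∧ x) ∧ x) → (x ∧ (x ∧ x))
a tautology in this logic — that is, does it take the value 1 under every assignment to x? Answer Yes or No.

x = 0 ↦ 1
x = 1/5 ↦ 1
x = 2/5 ↦ 1
x = 3/5 ↦ 1
x = 4/5 ↦ 1
x = 1 ↦ 1
Every assignment gives a value ≥ 1.

Yes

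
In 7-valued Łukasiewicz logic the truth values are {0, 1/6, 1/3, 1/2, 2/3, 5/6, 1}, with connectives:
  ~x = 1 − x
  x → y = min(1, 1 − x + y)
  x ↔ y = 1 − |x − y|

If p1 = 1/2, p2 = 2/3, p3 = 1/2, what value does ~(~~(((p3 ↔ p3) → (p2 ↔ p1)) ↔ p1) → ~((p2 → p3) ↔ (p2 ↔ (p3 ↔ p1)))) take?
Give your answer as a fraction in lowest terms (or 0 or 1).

1/2

p3 ↔ p3 = 1/2 ↔ 1/2 = 1
p2 ↔ p1 = 2/3 ↔ 1/2 = 5/6
(p3 ↔ p3) → (p2 ↔ p1) = 1 → 5/6 = 5/6
((p3 ↔ p3) → (p2 ↔ p1)) ↔ p1 = 5/6 ↔ 1/2 = 2/3
~(((p3 ↔ p3) → (p2 ↔ p1)) ↔ p1) = ~2/3 = 1/3
~~(((p3 ↔ p3) → (p2 ↔ p1)) ↔ p1) = ~1/3 = 2/3
p2 → p3 = 2/3 → 1/2 = 5/6
p3 ↔ p1 = 1/2 ↔ 1/2 = 1
p2 ↔ (p3 ↔ p1) = 2/3 ↔ 1 = 2/3
(p2 → p3) ↔ (p2 ↔ (p3 ↔ p1)) = 5/6 ↔ 2/3 = 5/6
~((p2 → p3) ↔ (p2 ↔ (p3 ↔ p1))) = ~5/6 = 1/6
~~(((p3 ↔ p3) → (p2 ↔ p1)) ↔ p1) → ~((p2 → p3) ↔ (p2 ↔ (p3 ↔ p1))) = 2/3 → 1/6 = 1/2
~(~~(((p3 ↔ p3) → (p2 ↔ p1)) ↔ p1) → ~((p2 → p3) ↔ (p2 ↔ (p3 ↔ p1)))) = ~1/2 = 1/2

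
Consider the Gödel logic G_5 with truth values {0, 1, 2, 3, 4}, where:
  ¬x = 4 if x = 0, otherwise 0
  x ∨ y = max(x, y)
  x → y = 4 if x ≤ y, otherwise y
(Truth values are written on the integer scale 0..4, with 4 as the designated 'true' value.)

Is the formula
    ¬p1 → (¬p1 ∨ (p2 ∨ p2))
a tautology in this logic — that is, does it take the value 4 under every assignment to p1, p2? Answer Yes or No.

Yes

At p1 = 1, p2 = 0, for instance:
¬p1 = ¬1 = 0
p2 ∨ p2 = 0 ∨ 0 = 0
¬p1 ∨ (p2 ∨ p2) = 0 ∨ 0 = 0
¬p1 → (¬p1 ∨ (p2 ∨ p2)) = 0 → 0 = 4
and checking the remaining 24 assignments likewise gives ≥ 4 in every case.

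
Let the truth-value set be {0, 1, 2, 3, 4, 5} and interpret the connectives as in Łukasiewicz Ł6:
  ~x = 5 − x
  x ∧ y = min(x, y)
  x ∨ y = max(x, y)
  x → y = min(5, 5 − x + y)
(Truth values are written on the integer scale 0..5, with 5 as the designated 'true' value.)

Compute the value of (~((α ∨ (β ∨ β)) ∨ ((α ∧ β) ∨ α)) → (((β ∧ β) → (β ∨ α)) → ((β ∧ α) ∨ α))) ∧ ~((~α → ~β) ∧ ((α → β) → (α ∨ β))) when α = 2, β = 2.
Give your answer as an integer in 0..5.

3

β ∨ β = 2 ∨ 2 = 2
α ∨ (β ∨ β) = 2 ∨ 2 = 2
α ∧ β = 2 ∧ 2 = 2
(α ∧ β) ∨ α = 2 ∨ 2 = 2
(α ∨ (β ∨ β)) ∨ ((α ∧ β) ∨ α) = 2 ∨ 2 = 2
~((α ∨ (β ∨ β)) ∨ ((α ∧ β) ∨ α)) = ~2 = 3
β ∧ β = 2 ∧ 2 = 2
β ∨ α = 2 ∨ 2 = 2
(β ∧ β) → (β ∨ α) = 2 → 2 = 5
β ∧ α = 2 ∧ 2 = 2
(β ∧ α) ∨ α = 2 ∨ 2 = 2
((β ∧ β) → (β ∨ α)) → ((β ∧ α) ∨ α) = 5 → 2 = 2
~((α ∨ (β ∨ β)) ∨ ((α ∧ β) ∨ α)) → (((β ∧ β) → (β ∨ α)) → ((β ∧ α) ∨ α)) = 3 → 2 = 4
~α = ~2 = 3
~β = ~2 = 3
~α → ~β = 3 → 3 = 5
α → β = 2 → 2 = 5
α ∨ β = 2 ∨ 2 = 2
(α → β) → (α ∨ β) = 5 → 2 = 2
(~α → ~β) ∧ ((α → β) → (α ∨ β)) = 5 ∧ 2 = 2
~((~α → ~β) ∧ ((α → β) → (α ∨ β))) = ~2 = 3
(~((α ∨ (β ∨ β)) ∨ ((α ∧ β) ∨ α)) → (((β ∧ β) → (β ∨ α)) → ((β ∧ α) ∨ α))) ∧ ~((~α → ~β) ∧ ((α → β) → (α ∨ β))) = 4 ∧ 3 = 3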